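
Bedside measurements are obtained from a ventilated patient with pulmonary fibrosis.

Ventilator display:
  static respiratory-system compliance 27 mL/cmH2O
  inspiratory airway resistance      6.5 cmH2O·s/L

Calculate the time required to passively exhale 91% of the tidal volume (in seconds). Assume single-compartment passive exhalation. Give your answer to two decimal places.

τ = R × C = 6.5 × 27 mL/cmH2O = 6.5 × 0.027 L/cmH2O = 0.1755 s.
Exhaled fraction f = 1 − e^(−t/τ) → t = −τ·ln(1 − f) = −0.1755·ln(0.09) = 0.4226 s.

0.42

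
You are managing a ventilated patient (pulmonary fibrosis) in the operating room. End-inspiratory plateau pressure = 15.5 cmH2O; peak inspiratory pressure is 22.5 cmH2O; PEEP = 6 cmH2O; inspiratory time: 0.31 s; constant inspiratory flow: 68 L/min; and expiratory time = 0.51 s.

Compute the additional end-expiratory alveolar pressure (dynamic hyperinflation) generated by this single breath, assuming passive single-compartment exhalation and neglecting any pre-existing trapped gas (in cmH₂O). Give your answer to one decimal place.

1.0

Flow: 68 L/min ÷ 60 = 1.1333 L/s.
Vt = flow × Ti = 1.1333 L/s × 0.31 s × 1000 mL/L = 351.32 mL.
R = (PIP − Pplat)/V̇ = (22.5 − 15.5) / 1.1333 = 7.0/1.1333 = 6.177 cmH2O·s/L.
C = Vt/(Pplat − PEEP) = 351.32 / (15.5 − 6) = 351.32/9.5 = 36.981 mL/cmH2O.
τ = R × C = 6.177 × 0.03698 L/cmH2O = 0.2284 s.
Fraction remaining = e^(−Te/τ) = e^(−0.51/0.2284) = 0.1072; trapped volume = 351.32 × 0.1072 = 37.662 mL.
Additional alveolar pressure from trapping ≈ V_trapped / C = 37.662 / 36.981 = 1.018 cmH2O.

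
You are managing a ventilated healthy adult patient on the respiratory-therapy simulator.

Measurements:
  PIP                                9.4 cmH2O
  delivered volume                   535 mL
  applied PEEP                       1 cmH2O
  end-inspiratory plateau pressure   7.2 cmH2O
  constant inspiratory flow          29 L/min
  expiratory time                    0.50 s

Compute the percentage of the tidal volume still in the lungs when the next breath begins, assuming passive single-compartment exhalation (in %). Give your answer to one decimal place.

28.0

Flow: 29 L/min ÷ 60 = 0.4833 L/s.
R = (PIP − Pplat)/V̇ = (9.4 − 7.2) / 0.4833 = 2.2/0.4833 = 4.552 cmH2O·s/L.
C = Vt/(Pplat − PEEP) = 535.0 / (7.2 − 1) = 535.0/6.2 = 86.29 mL/cmH2O.
τ = R × C = 4.552 × 0.08629 L/cmH2O = 0.3928 s.
Fraction remaining at end-expiration = e^(−Te/τ) = e^(−0.50/0.3928) = 0.28 → 28.0%.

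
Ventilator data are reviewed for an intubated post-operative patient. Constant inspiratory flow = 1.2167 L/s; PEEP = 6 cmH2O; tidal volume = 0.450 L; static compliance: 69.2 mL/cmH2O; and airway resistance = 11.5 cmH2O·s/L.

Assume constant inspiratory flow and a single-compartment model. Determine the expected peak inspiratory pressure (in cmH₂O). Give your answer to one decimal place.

Equation of motion (constant flow): PIP = Vt/C + R·V̇ + PEEP.
PIP = 450/69.2 + 11.5×1.2167 + 6 = 6.503 + 13.992 + 6 = 26.495 cmH2O.

26.5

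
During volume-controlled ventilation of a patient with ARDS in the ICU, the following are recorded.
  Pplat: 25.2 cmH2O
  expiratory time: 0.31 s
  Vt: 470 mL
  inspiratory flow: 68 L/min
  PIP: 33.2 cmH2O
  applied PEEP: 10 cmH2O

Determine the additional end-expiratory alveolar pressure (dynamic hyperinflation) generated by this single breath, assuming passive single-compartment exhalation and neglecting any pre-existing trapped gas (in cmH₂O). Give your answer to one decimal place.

Flow: 68 L/min ÷ 60 = 1.1333 L/s.
R = (PIP − Pplat)/V̇ = (33.2 − 25.2) / 1.1333 = 8.0/1.1333 = 7.059 cmH2O·s/L.
C = Vt/(Pplat − PEEP) = 470.0 / (25.2 − 10) = 470.0/15.2 = 30.921 mL/cmH2O.
τ = R × C = 7.059 × 0.03092 L/cmH2O = 0.2183 s.
Fraction remaining = e^(−Te/τ) = e^(−0.31/0.2183) = 0.2417; trapped volume = 470.0 × 0.2417 = 113.6 mL.
Additional alveolar pressure from trapping ≈ V_trapped / C = 113.6 / 30.921 = 3.674 cmH2O.

3.7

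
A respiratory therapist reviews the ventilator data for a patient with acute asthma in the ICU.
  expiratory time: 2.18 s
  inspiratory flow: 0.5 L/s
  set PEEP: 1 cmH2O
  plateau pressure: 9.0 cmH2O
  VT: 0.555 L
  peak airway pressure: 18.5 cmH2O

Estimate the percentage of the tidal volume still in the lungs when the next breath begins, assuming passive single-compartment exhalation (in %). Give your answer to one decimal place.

R = (PIP − Pplat)/V̇ = (18.5 − 9.0) / 0.5 = 9.5/0.5 = 19.0 cmH2O·s/L.
C = Vt/(Pplat − PEEP) = 555.0 / (9.0 − 1) = 555.0/8.0 = 69.375 mL/cmH2O.
τ = R × C = 19.0 × 0.06938 L/cmH2O = 1.318 s.
Fraction remaining at end-expiration = e^(−Te/τ) = e^(−2.18/1.318) = 0.1913 → 19.13%.

19.1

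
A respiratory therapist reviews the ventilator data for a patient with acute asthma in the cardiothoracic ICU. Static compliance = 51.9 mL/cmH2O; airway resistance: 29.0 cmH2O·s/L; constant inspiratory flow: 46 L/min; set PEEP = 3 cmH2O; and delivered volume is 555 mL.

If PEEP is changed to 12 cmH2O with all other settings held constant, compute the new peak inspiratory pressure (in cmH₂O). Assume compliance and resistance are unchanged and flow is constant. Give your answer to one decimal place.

44.9

Flow: 46 L/min ÷ 60 = 0.7667 L/s.
PIP = Vt/C + R·V̇ + PEEP (constant-flow equation of motion).
Only the baseline term changes: ΔPIP = ΔPEEP = 12 − 3 = 9.0 cmH2O.
Original PIP = 555/51.9 + 29.0×0.7667 + 3 = 35.928 cmH2O; new PIP = 35.928 + (9.0) = 44.928 cmH2O.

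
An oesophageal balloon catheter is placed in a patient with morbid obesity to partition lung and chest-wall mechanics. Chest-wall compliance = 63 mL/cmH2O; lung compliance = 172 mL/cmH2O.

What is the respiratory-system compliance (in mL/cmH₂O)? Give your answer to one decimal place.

46.1

Lung and chest wall are elastances in series: 1/Crs = 1/CL + 1/Ccw.
1/Crs = 1/172 + 1/63 = 0.02169.
Crs = 46.104 mL/cmH2O.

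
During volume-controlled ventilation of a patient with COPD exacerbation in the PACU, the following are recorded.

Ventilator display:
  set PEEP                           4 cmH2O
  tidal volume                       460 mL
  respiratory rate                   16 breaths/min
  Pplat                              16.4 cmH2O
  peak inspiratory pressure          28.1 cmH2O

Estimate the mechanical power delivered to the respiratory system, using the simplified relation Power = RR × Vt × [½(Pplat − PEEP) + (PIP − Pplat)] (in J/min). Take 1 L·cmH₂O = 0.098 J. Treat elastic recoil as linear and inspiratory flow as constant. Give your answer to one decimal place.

Per-breath work = Vt × [½(Pplat−PEEP) + (PIP−Pplat)] = 0.460 × [0.5×12.4 + 11.7] = 0.460 × 17.9 = 8.234 L·cmH2O.
Power = 16 × 8.234 = 131.74 L·cmH2O/min.
× 0.098 J/(L·cmH2O) → 12.911 J/min.

12.9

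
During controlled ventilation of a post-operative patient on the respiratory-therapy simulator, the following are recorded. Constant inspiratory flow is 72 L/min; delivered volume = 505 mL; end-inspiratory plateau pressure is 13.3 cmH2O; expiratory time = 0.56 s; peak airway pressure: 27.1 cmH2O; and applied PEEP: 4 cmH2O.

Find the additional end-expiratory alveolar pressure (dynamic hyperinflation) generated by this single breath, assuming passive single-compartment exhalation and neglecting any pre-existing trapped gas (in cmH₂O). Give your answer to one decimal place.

Flow: 72 L/min ÷ 60 = 1.2 L/s.
R = (PIP − Pplat)/V̇ = (27.1 − 13.3) / 1.2 = 13.8/1.2 = 11.5 cmH2O·s/L.
C = Vt/(Pplat − PEEP) = 505.0 / (13.3 − 4) = 505.0/9.3 = 54.301 mL/cmH2O.
τ = R × C = 11.5 × 0.0543 L/cmH2O = 0.6245 s.
Fraction remaining = e^(−Te/τ) = e^(−0.56/0.6245) = 0.4079; trapped volume = 505.0 × 0.4079 = 205.99 mL.
Additional alveolar pressure from trapping ≈ V_trapped / C = 205.99 / 54.301 = 3.793 cmH2O.

3.8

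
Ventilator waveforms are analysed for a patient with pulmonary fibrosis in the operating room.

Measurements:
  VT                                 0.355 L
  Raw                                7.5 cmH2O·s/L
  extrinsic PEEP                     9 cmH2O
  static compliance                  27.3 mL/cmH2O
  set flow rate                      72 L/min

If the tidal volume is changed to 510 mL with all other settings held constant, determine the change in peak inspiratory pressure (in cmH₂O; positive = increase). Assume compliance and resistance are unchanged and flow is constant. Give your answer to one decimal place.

5.7

PIP = Vt/C + R·V̇ + PEEP (constant-flow equation of motion).
Only the elastic term changes: ΔPIP = ΔVt / C = (510 − 355) / 27.3 = 5.678 cmH2O.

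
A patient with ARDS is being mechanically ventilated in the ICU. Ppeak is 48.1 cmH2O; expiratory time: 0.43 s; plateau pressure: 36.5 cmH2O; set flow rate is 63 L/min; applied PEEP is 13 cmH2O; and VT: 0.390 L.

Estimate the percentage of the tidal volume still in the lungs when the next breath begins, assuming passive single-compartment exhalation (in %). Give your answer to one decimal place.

Flow: 63 L/min ÷ 60 = 1.05 L/s.
R = (PIP − Pplat)/V̇ = (48.1 − 36.5) / 1.05 = 11.6/1.05 = 11.048 cmH2O·s/L.
C = Vt/(Pplat − PEEP) = 390.0 / (36.5 − 13) = 390.0/23.5 = 16.596 mL/cmH2O.
τ = R × C = 11.048 × 0.0166 L/cmH2O = 0.1834 s.
Fraction remaining at end-expiration = e^(−Te/τ) = e^(−0.43/0.1834) = 0.09589 → 9.589%.

9.6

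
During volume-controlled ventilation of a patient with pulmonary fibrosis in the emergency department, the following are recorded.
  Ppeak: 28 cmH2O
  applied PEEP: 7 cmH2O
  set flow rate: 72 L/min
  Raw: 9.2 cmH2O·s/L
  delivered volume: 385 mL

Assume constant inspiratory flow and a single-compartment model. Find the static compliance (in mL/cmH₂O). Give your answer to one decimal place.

38.7

Flow: 72 L/min ÷ 60 = 1.2 L/s.
Equation of motion (constant flow): PIP = Vt/C + R·V̇ + PEEP.
Vt/C = PIP − R·V̇ − PEEP = 28 − 9.2×1.2 − 7 = 28 − 11.04 − 7 = 9.96 cmH2O.
C = Vt / 9.96 = 385 / 9.96 = 38.655 mL/cmH2O.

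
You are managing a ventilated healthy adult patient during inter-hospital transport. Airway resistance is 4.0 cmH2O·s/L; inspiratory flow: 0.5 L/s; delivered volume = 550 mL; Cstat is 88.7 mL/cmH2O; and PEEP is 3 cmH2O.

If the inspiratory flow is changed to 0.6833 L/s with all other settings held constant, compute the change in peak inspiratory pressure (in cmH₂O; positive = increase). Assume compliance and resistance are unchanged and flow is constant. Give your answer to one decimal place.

0.7

PIP = Vt/C + R·V̇ + PEEP (constant-flow equation of motion).
Only the resistive term changes: ΔPIP = R × ΔV̇ = 4.0 × (0.6833 − 0.5) = 4.0 × 0.1833 = 0.7332 cmH2O.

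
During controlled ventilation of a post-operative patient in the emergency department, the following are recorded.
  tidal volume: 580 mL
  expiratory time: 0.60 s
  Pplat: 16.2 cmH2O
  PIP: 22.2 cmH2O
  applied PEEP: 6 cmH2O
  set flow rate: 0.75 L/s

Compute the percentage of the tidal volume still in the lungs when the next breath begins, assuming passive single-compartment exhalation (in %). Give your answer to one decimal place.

R = (PIP − Pplat)/V̇ = (22.2 − 16.2) / 0.75 = 6.0/0.75 = 8.0 cmH2O·s/L.
C = Vt/(Pplat − PEEP) = 580.0 / (16.2 − 6) = 580.0/10.2 = 56.863 mL/cmH2O.
τ = R × C = 8.0 × 0.05686 L/cmH2O = 0.4549 s.
Fraction remaining at end-expiration = e^(−Te/τ) = e^(−0.60/0.4549) = 0.2674 → 26.74%.

26.7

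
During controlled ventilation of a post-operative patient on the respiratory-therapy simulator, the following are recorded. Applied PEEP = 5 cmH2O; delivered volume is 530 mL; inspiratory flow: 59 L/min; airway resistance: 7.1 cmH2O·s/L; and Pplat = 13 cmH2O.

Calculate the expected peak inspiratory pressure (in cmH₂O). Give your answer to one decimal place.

20.0

Flow: 59 L/min ÷ 60 = 0.9833 L/s.
PIP = Pplat + Raw × flow = 13 + 7.1 × 0.9833 = 13 + 6.981 = 19.981 cmH2O.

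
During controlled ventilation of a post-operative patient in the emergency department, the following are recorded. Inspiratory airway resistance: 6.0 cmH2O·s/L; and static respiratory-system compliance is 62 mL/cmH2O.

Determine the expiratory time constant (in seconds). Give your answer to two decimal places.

0.37

τ = R × C = 6.0 × 62 mL/cmH2O = 6.0 × 0.062 L/cmH2O = 0.372 s.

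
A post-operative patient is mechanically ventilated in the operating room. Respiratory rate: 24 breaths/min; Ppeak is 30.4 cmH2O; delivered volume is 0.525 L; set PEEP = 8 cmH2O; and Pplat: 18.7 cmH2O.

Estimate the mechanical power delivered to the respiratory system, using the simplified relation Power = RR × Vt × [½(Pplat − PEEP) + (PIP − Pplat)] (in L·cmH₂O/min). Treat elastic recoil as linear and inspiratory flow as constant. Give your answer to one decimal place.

214.8

Per-breath work = Vt × [½(Pplat−PEEP) + (PIP−Pplat)] = 0.525 × [0.5×10.7 + 11.7] = 0.525 × 17.05 = 8.951 L·cmH2O.
Power = 24 × 8.951 = 214.82 L·cmH2O/min.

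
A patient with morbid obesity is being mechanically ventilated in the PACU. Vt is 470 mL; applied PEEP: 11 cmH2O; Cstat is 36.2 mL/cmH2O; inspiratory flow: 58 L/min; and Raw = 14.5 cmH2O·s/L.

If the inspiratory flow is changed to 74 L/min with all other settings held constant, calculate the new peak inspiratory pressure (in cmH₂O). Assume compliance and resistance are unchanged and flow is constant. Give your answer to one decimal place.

41.9

Flow: 58 L/min ÷ 60 = 0.9667 L/s.
New flow: 74 L/min ÷ 60 = 1.2333 L/s.
PIP = Vt/C + R·V̇ + PEEP (constant-flow equation of motion).
Only the resistive term changes: ΔPIP = R × ΔV̇ = 14.5 × (1.2333 − 0.9667) = 14.5 × 0.2666 = 3.866 cmH2O.
Original PIP = 470/36.2 + 14.5×0.9667 + 11 = 38.001 cmH2O; new PIP = 38.001 + (3.866) = 41.867 cmH2O.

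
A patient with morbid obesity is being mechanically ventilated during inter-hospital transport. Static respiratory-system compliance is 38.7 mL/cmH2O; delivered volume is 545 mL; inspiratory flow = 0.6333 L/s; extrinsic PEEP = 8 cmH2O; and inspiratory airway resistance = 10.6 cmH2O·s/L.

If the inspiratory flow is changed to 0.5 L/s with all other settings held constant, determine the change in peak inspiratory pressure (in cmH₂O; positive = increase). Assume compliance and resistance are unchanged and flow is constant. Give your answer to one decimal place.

PIP = Vt/C + R·V̇ + PEEP (constant-flow equation of motion).
Only the resistive term changes: ΔPIP = R × ΔV̇ = 10.6 × (0.5 − 0.6333) = 10.6 × -0.1333 = -1.413 cmH2O.

-1.4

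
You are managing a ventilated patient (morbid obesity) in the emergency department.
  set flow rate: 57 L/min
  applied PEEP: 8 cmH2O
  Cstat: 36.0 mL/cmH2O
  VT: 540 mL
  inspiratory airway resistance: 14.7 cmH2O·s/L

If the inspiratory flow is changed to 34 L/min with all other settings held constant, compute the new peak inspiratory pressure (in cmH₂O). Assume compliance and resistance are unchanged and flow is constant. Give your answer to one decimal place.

31.3

Flow: 57 L/min ÷ 60 = 0.95 L/s.
New flow: 34 L/min ÷ 60 = 0.5667 L/s.
PIP = Vt/C + R·V̇ + PEEP (constant-flow equation of motion).
Only the resistive term changes: ΔPIP = R × ΔV̇ = 14.7 × (0.5667 − 0.95) = 14.7 × -0.3833 = -5.635 cmH2O.
Original PIP = 540/36.0 + 14.7×0.95 + 8 = 36.965 cmH2O; new PIP = 36.965 + (-5.635) = 31.33 cmH2O.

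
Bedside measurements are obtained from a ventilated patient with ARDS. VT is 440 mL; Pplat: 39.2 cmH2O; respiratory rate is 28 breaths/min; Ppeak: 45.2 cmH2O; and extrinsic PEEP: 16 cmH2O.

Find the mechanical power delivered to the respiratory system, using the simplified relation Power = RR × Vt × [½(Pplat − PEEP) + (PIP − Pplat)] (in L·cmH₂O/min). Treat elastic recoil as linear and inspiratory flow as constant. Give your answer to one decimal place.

216.8

Per-breath work = Vt × [½(Pplat−PEEP) + (PIP−Pplat)] = 0.440 × [0.5×23.2 + 6.0] = 0.440 × 17.6 = 7.744 L·cmH2O.
Power = 28 × 7.744 = 216.83 L·cmH2O/min.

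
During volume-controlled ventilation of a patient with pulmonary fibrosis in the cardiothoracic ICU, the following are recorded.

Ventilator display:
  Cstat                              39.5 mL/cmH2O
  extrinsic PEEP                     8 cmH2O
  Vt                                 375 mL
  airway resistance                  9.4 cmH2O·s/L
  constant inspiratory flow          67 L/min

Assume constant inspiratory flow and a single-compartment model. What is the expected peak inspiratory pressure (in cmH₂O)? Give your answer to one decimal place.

Flow: 67 L/min ÷ 60 = 1.1167 L/s.
Equation of motion (constant flow): PIP = Vt/C + R·V̇ + PEEP.
PIP = 375/39.5 + 9.4×1.1167 + 8 = 9.494 + 10.497 + 8 = 27.991 cmH2O.

28.0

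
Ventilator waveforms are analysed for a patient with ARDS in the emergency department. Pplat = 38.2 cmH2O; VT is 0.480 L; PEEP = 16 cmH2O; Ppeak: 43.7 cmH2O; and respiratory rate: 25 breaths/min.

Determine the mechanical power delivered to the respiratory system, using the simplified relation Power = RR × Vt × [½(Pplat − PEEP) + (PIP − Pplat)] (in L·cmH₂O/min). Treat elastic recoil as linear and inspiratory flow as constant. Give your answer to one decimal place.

199.2

Per-breath work = Vt × [½(Pplat−PEEP) + (PIP−Pplat)] = 0.480 × [0.5×22.2 + 5.5] = 0.480 × 16.6 = 7.968 L·cmH2O.
Power = 25 × 7.968 = 199.2 L·cmH2O/min.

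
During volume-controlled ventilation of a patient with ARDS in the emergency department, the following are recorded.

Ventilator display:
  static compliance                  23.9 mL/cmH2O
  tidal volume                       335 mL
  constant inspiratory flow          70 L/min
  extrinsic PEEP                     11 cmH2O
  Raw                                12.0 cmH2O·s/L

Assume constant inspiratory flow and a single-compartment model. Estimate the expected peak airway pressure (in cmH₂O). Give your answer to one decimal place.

39.0

Flow: 70 L/min ÷ 60 = 1.1667 L/s.
Equation of motion (constant flow): PIP = Vt/C + R·V̇ + PEEP.
PIP = 335/23.9 + 12.0×1.1667 + 11 = 14.017 + 14.0 + 11 = 39.017 cmH2O.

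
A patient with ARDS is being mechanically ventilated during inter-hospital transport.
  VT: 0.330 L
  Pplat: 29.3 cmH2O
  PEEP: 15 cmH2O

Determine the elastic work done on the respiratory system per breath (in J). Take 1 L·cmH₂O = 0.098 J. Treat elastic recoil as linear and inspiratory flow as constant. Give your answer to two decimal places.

Elastic work ≈ ½ × (Pplat − PEEP) × Vt = 0.5 × (29.3 − 15) × 0.330 L = 0.5 × 14.3 × 0.330 = 2.36 L·cmH2O.
× 0.098 J/(L·cmH2O) → 0.2313 J.

0.23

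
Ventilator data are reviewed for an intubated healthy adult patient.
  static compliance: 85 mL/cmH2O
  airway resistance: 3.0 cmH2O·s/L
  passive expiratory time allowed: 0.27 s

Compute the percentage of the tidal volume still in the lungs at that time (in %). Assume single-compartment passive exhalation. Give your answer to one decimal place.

τ = R × C = 3.0 × 85 mL/cmH2O = 3.0 × 0.085 L/cmH2O = 0.255 s.
Passive exhalation: V(t)/V₀ = e^(−t/τ) = e^(−0.27/0.255) = 0.3469.
Fraction remaining = 0.3469 → 34.69%.

34.7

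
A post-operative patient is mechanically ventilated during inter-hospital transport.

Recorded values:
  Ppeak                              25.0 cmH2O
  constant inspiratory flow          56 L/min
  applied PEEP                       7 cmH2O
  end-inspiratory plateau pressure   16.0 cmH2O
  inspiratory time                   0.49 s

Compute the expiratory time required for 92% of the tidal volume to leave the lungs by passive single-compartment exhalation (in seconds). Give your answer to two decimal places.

Flow: 56 L/min ÷ 60 = 0.9333 L/s.
Vt = flow × Ti = 0.9333 L/s × 0.49 s × 1000 mL/L = 457.32 mL.
R = (PIP − Pplat)/V̇ = (25.0 − 16.0) / 0.9333 = 9.0/0.9333 = 9.643 cmH2O·s/L.
C = Vt/(Pplat − PEEP) = 457.32 / (16.0 − 7) = 457.32/9.0 = 50.813 mL/cmH2O.
τ = R × C = 9.643 × 0.05081 L/cmH2O = 0.49 s.
t = −τ·ln(1 − 0.92) = −0.49·ln(0.08) = 1.238 s.

1.24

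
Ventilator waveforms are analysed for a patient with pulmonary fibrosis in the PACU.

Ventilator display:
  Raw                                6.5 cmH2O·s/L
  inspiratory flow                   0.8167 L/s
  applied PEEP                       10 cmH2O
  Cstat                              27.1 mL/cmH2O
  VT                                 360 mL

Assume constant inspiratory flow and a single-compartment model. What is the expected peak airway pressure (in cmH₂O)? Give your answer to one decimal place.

Equation of motion (constant flow): PIP = Vt/C + R·V̇ + PEEP.
PIP = 360/27.1 + 6.5×0.8167 + 10 = 13.284 + 5.309 + 10 = 28.593 cmH2O.

28.6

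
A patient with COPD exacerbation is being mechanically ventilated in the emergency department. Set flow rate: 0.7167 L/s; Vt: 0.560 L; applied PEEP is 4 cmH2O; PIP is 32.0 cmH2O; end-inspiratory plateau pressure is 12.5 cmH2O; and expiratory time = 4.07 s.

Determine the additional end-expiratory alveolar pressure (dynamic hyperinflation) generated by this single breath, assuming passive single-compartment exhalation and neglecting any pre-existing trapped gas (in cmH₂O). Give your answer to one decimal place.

0.9

R = (PIP − Pplat)/V̇ = (32.0 − 12.5) / 0.7167 = 19.5/0.7167 = 27.208 cmH2O·s/L.
C = Vt/(Pplat − PEEP) = 560.0 / (12.5 − 4) = 560.0/8.5 = 65.882 mL/cmH2O.
τ = R × C = 27.208 × 0.06588 L/cmH2O = 1.792 s.
Fraction remaining = e^(−Te/τ) = e^(−4.07/1.792) = 0.1032; trapped volume = 560.0 × 0.1032 = 57.792 mL.
Additional alveolar pressure from trapping ≈ V_trapped / C = 57.792 / 65.882 = 0.8772 cmH2O.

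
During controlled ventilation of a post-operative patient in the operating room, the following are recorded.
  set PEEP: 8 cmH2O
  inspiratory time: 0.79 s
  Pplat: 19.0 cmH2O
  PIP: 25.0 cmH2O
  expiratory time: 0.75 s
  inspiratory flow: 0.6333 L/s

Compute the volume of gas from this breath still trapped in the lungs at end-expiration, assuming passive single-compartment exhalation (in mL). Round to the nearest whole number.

88

Vt = flow × Ti = 0.6333 L/s × 0.79 s × 1000 mL/L = 500.31 mL.
R = (PIP − Pplat)/V̇ = (25.0 − 19.0) / 0.6333 = 6.0/0.6333 = 9.474 cmH2O·s/L.
C = Vt/(Pplat − PEEP) = 500.31 / (19.0 − 8) = 500.31/11.0 = 45.483 mL/cmH2O.
τ = R × C = 9.474 × 0.04548 L/cmH2O = 0.4309 s.
Fraction remaining = e^(−Te/τ) = e^(−0.75/0.4309) = 0.1754.
Trapped volume = 500.31 × 0.1754 = 87.754 mL.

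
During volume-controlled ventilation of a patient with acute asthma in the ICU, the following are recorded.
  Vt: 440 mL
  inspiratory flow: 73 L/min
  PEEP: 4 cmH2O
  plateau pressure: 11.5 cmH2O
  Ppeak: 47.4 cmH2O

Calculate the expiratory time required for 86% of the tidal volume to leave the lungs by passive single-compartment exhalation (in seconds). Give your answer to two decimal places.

3.40

Flow: 73 L/min ÷ 60 = 1.2167 L/s.
R = (PIP − Pplat)/V̇ = (47.4 − 11.5) / 1.2167 = 35.9/1.2167 = 29.506 cmH2O·s/L.
C = Vt/(Pplat − PEEP) = 440.0 / (11.5 − 4) = 440.0/7.5 = 58.667 mL/cmH2O.
τ = R × C = 29.506 × 0.05867 L/cmH2O = 1.731 s.
t = −τ·ln(1 − 0.86) = −1.731·ln(0.14) = 3.403 s.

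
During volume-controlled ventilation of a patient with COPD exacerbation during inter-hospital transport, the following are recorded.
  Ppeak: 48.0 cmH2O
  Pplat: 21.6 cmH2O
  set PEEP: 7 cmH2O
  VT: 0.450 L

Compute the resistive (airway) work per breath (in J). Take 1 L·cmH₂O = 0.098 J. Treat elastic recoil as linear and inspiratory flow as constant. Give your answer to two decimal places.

1.16

With constant inspiratory flow the resistive pressure is constant at PIP − Pplat = 48.0 − 21.6 = 26.4 cmH2O, so resistive work = 26.4 × 0.450 = 11.88 L·cmH2O.
× 0.098 J/(L·cmH2O) → 1.164 J.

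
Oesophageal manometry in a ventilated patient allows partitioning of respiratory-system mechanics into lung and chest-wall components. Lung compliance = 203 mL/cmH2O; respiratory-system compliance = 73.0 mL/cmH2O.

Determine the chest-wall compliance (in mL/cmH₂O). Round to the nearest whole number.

1/Ccw = 1/Crs − 1/CL.
1/Ccw = 1/73.0 − 1/203 = 0.008773.
Ccw = 113.99 mL/cmH2O.

114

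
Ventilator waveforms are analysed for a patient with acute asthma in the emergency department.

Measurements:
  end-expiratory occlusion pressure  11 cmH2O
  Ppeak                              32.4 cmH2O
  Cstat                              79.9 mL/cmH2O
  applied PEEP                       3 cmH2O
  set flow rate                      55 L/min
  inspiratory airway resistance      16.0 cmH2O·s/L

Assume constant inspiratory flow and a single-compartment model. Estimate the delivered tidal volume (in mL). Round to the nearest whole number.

538

Flow: 55 L/min ÷ 60 = 0.9167 L/s.
Total PEEP = 11 cmH2O (set 3 + intrinsic 8); this is the baseline alveolar pressure.
Equation of motion (constant flow): PIP = Vt/C + R·V̇ + PEEP.
Vt/C = PIP − R·V̇ − PEEP = 32.4 − 14.667 − 11 = 6.733 cmH2O.
Vt = C × 6.733 = 79.9 × 6.733 = 537.97 mL.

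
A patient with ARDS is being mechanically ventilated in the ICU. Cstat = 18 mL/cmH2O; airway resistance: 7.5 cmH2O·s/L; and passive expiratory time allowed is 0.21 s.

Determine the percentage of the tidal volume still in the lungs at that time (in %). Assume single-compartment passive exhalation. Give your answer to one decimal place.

τ = R × C = 7.5 × 18 mL/cmH2O = 7.5 × 0.018 L/cmH2O = 0.135 s.
Passive exhalation: V(t)/V₀ = e^(−t/τ) = e^(−0.21/0.135) = 0.2111.
Fraction remaining = 0.2111 → 21.11%.

21.1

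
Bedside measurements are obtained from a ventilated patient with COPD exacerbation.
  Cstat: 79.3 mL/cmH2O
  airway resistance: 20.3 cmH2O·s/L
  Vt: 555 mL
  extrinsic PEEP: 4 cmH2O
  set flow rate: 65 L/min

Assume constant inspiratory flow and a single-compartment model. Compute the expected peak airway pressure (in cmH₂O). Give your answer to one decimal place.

33.0

Flow: 65 L/min ÷ 60 = 1.0833 L/s.
Equation of motion (constant flow): PIP = Vt/C + R·V̇ + PEEP.
PIP = 555/79.3 + 20.3×1.0833 + 4 = 6.999 + 21.991 + 4 = 32.99 cmH2O.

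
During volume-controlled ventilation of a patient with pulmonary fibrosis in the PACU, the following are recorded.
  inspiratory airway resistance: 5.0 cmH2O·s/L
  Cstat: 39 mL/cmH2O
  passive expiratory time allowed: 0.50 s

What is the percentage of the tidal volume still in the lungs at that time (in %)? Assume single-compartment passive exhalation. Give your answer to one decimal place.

τ = R × C = 5.0 × 39 mL/cmH2O = 5.0 × 0.039 L/cmH2O = 0.195 s.
Passive exhalation: V(t)/V₀ = e^(−t/τ) = e^(−0.50/0.195) = 0.07699.
Fraction remaining = 0.07699 → 7.699%.

7.7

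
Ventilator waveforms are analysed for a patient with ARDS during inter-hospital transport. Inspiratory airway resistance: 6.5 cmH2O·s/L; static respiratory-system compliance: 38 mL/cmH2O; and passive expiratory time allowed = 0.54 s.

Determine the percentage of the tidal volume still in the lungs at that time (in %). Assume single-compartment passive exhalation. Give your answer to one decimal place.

11.2

τ = R × C = 6.5 × 38 mL/cmH2O = 6.5 × 0.038 L/cmH2O = 0.247 s.
Passive exhalation: V(t)/V₀ = e^(−t/τ) = e^(−0.54/0.247) = 0.1123.
Fraction remaining = 0.1123 → 11.23%.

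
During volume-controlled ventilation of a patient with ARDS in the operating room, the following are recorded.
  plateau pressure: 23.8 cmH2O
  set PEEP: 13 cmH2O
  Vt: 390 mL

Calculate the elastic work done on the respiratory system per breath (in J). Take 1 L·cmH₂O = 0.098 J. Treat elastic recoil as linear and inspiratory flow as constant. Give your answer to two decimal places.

Elastic work ≈ ½ × (Pplat − PEEP) × Vt = 0.5 × (23.8 − 13) × 0.390 L = 0.5 × 10.8 × 0.390 = 2.106 L·cmH2O.
× 0.098 J/(L·cmH2O) → 0.2064 J.

0.21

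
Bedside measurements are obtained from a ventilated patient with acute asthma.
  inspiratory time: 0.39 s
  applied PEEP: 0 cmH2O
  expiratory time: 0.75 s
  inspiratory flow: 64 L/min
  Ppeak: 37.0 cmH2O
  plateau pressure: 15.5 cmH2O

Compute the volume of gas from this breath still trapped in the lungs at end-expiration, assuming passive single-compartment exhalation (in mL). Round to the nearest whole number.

Flow: 64 L/min ÷ 60 = 1.0667 L/s.
Vt = flow × Ti = 1.0667 L/s × 0.39 s × 1000 mL/L = 416.01 mL.
R = (PIP − Pplat)/V̇ = (37.0 − 15.5) / 1.0667 = 21.5/1.0667 = 20.156 cmH2O·s/L.
C = Vt/(Pplat − PEEP) = 416.01 / (15.5 − 0) = 416.01/15.5 = 26.839 mL/cmH2O.
τ = R × C = 20.156 × 0.02684 L/cmH2O = 0.541 s.
Fraction remaining = e^(−Te/τ) = e^(−0.75/0.541) = 0.25.
Trapped volume = 416.01 × 0.25 = 104.0 mL.

104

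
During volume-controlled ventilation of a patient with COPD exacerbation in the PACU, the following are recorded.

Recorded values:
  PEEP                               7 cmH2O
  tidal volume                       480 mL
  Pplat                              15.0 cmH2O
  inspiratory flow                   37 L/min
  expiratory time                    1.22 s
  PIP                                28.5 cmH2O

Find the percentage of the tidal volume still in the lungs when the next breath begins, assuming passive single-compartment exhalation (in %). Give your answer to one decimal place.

Flow: 37 L/min ÷ 60 = 0.6167 L/s.
R = (PIP − Pplat)/V̇ = (28.5 − 15.0) / 0.6167 = 13.5/0.6167 = 21.891 cmH2O·s/L.
C = Vt/(Pplat − PEEP) = 480.0 / (15.0 − 7) = 480.0/8.0 = 60.0 mL/cmH2O.
τ = R × C = 21.891 × 0.06 L/cmH2O = 1.313 s.
Fraction remaining at end-expiration = e^(−Te/τ) = e^(−1.22/1.313) = 0.3949 → 39.49%.

39.5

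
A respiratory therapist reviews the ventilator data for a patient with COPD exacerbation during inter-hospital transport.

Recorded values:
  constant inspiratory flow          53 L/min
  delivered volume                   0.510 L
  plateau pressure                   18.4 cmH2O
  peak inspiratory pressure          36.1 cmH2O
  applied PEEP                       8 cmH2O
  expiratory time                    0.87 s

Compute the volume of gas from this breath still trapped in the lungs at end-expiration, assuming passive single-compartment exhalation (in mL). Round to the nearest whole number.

210

Flow: 53 L/min ÷ 60 = 0.8833 L/s.
R = (PIP − Pplat)/V̇ = (36.1 − 18.4) / 0.8833 = 17.7/0.8833 = 20.038 cmH2O·s/L.
C = Vt/(Pplat − PEEP) = 510.0 / (18.4 − 8) = 510.0/10.4 = 49.038 mL/cmH2O.
τ = R × C = 20.038 × 0.04904 L/cmH2O = 0.9827 s.
Fraction remaining = e^(−Te/τ) = e^(−0.87/0.9827) = 0.4126.
Trapped volume = 510.0 × 0.4126 = 210.43 mL.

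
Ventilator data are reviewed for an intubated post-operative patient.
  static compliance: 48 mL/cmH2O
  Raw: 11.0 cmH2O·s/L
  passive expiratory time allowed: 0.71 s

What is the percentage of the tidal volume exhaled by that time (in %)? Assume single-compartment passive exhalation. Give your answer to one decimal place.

73.9

τ = R × C = 11.0 × 48 mL/cmH2O = 11.0 × 0.048 L/cmH2O = 0.528 s.
Passive exhalation: V(t)/V₀ = e^(−t/τ) = e^(−0.71/0.528) = 0.2606.
Fraction exhaled = 1 − 0.2606 = 0.7394 → 73.94%.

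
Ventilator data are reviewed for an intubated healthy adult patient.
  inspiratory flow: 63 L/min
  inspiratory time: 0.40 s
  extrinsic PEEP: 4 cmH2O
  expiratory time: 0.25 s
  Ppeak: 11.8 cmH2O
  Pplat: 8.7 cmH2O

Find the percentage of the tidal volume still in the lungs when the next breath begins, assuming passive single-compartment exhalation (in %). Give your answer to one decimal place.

Flow: 63 L/min ÷ 60 = 1.05 L/s.
Vt = flow × Ti = 1.05 L/s × 0.40 s × 1000 mL/L = 420.0 mL.
R = (PIP − Pplat)/V̇ = (11.8 − 8.7) / 1.05 = 3.1/1.05 = 2.952 cmH2O·s/L.
C = Vt/(Pplat − PEEP) = 420.0 / (8.7 − 4) = 420.0/4.7 = 89.362 mL/cmH2O.
τ = R × C = 2.952 × 0.08936 L/cmH2O = 0.2638 s.
Fraction remaining at end-expiration = e^(−Te/τ) = e^(−0.25/0.2638) = 0.3876 → 38.76%.

38.8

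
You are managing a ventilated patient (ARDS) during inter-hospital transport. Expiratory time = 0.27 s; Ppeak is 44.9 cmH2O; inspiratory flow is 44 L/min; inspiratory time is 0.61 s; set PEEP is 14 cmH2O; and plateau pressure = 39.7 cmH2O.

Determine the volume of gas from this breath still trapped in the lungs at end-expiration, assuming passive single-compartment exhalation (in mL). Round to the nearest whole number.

Flow: 44 L/min ÷ 60 = 0.7333 L/s.
Vt = flow × Ti = 0.7333 L/s × 0.61 s × 1000 mL/L = 447.31 mL.
R = (PIP − Pplat)/V̇ = (44.9 − 39.7) / 0.7333 = 5.2/0.7333 = 7.091 cmH2O·s/L.
C = Vt/(Pplat − PEEP) = 447.31 / (39.7 − 14) = 447.31/25.7 = 17.405 mL/cmH2O.
τ = R × C = 7.091 × 0.01741 L/cmH2O = 0.1235 s.
Fraction remaining = e^(−Te/τ) = e^(−0.27/0.1235) = 0.1123.
Trapped volume = 447.31 × 0.1123 = 50.233 mL.

50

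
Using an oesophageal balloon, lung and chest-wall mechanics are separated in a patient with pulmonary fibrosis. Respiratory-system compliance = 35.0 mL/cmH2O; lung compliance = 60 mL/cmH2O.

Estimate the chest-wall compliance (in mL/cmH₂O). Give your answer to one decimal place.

1/Ccw = 1/Crs − 1/CL.
1/Ccw = 1/35.0 − 1/60 = 0.0119.
Ccw = 84.034 mL/cmH2O.

84.0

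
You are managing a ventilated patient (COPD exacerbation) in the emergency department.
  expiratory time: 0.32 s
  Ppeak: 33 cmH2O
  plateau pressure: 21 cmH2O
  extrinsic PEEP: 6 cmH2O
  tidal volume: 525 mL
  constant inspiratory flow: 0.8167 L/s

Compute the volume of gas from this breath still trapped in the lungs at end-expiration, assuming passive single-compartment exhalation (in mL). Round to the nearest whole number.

R = (PIP − Pplat)/V̇ = (33 − 21) / 0.8167 = 12.0/0.8167 = 14.693 cmH2O·s/L.
C = Vt/(Pplat − PEEP) = 525.0 / (21 − 6) = 525.0/15.0 = 35.0 mL/cmH2O.
τ = R × C = 14.693 × 0.035 L/cmH2O = 0.5143 s.
Fraction remaining = e^(−Te/τ) = e^(−0.32/0.5143) = 0.5368.
Trapped volume = 525.0 × 0.5368 = 281.82 mL.

282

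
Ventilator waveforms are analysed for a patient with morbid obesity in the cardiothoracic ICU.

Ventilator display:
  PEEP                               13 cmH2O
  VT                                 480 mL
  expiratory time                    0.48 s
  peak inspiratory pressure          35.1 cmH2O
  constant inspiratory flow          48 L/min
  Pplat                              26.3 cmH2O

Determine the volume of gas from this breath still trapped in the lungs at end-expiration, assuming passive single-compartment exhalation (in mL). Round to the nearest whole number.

Flow: 48 L/min ÷ 60 = 0.8 L/s.
R = (PIP − Pplat)/V̇ = (35.1 − 26.3) / 0.8 = 8.8/0.8 = 11.0 cmH2O·s/L.
C = Vt/(Pplat − PEEP) = 480.0 / (26.3 − 13) = 480.0/13.3 = 36.09 mL/cmH2O.
τ = R × C = 11.0 × 0.03609 L/cmH2O = 0.397 s.
Fraction remaining = e^(−Te/τ) = e^(−0.48/0.397) = 0.2985.
Trapped volume = 480.0 × 0.2985 = 143.28 mL.

143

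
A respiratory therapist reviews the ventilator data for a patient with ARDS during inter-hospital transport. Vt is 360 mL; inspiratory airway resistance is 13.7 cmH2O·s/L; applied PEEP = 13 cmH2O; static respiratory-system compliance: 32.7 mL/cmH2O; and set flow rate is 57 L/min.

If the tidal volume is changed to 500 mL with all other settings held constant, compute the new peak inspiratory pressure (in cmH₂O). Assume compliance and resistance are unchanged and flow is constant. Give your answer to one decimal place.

41.3

Flow: 57 L/min ÷ 60 = 0.95 L/s.
PIP = Vt/C + R·V̇ + PEEP (constant-flow equation of motion).
Only the elastic term changes: ΔPIP = ΔVt / C = (500 − 360) / 32.7 = 4.281 cmH2O.
Original PIP = 360/32.7 + 13.7×0.95 + 13 = 37.024 cmH2O; new PIP = 37.024 + (4.281) = 41.305 cmH2O.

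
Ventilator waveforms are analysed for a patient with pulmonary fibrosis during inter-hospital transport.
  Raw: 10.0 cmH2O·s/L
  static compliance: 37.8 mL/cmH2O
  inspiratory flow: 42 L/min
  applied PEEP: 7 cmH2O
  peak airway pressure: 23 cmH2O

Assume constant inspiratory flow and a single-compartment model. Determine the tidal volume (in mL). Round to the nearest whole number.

Flow: 42 L/min ÷ 60 = 0.7 L/s.
Equation of motion (constant flow): PIP = Vt/C + R·V̇ + PEEP.
Vt/C = PIP − R·V̇ − PEEP = 23 − 7.0 − 7 = 9.0 cmH2O.
Vt = C × 9.0 = 37.8 × 9.0 = 340.2 mL.

340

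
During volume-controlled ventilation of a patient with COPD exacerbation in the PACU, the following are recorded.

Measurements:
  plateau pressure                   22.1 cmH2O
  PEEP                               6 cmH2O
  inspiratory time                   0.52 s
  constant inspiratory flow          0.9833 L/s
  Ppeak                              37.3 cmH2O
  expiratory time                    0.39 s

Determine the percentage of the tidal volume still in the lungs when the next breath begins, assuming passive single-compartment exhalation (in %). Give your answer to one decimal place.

45.2

Vt = flow × Ti = 0.9833 L/s × 0.52 s × 1000 mL/L = 511.32 mL.
R = (PIP − Pplat)/V̇ = (37.3 − 22.1) / 0.9833 = 15.2/0.9833 = 15.458 cmH2O·s/L.
C = Vt/(Pplat − PEEP) = 511.32 / (22.1 − 6) = 511.32/16.1 = 31.759 mL/cmH2O.
τ = R × C = 15.458 × 0.03176 L/cmH2O = 0.4909 s.
Fraction remaining at end-expiration = e^(−Te/τ) = e^(−0.39/0.4909) = 0.4518 → 45.18%.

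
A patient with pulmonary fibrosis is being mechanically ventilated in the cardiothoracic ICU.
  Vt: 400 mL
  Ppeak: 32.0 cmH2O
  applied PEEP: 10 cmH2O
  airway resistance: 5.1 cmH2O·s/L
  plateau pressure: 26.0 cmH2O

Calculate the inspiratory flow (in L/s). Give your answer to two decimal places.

flow = (PIP − Pplat) / Raw = 6.0 / 5.1 = 1.176 L/s.

1.18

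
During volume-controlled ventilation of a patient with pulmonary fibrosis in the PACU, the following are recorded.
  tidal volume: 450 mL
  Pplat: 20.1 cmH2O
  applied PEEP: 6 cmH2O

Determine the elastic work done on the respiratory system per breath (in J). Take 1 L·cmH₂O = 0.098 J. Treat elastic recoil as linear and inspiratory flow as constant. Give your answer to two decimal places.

0.31

Elastic work ≈ ½ × (Pplat − PEEP) × Vt = 0.5 × (20.1 − 6) × 0.450 L = 0.5 × 14.1 × 0.450 = 3.173 L·cmH2O.
× 0.098 J/(L·cmH2O) → 0.311 J.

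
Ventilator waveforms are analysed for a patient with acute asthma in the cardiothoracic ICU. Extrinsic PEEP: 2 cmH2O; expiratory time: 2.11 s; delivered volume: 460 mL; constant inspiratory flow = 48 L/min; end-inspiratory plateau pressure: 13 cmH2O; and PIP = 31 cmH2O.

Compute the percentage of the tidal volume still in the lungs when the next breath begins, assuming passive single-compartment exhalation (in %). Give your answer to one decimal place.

10.6

Flow: 48 L/min ÷ 60 = 0.8 L/s.
R = (PIP − Pplat)/V̇ = (31 − 13) / 0.8 = 18.0/0.8 = 22.5 cmH2O·s/L.
C = Vt/(Pplat − PEEP) = 460.0 / (13 − 2) = 460.0/11.0 = 41.818 mL/cmH2O.
τ = R × C = 22.5 × 0.04182 L/cmH2O = 0.941 s.
Fraction remaining at end-expiration = e^(−Te/τ) = e^(−2.11/0.941) = 0.1062 → 10.62%.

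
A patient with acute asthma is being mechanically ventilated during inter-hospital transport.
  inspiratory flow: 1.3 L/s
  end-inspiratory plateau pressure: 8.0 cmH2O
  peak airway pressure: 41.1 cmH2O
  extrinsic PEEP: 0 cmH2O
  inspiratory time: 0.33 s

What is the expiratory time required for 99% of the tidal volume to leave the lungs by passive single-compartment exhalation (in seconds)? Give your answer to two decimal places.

6.29

Vt = flow × Ti = 1.3 L/s × 0.33 s × 1000 mL/L = 429.0 mL.
R = (PIP − Pplat)/V̇ = (41.1 − 8.0) / 1.3 = 33.1/1.3 = 25.462 cmH2O·s/L.
C = Vt/(Pplat − PEEP) = 429.0 / (8.0 − 0) = 429.0/8.0 = 53.625 mL/cmH2O.
τ = R × C = 25.462 × 0.05363 L/cmH2O = 1.366 s.
t = −τ·ln(1 − 0.99) = −1.366·ln(0.01) = 6.291 s.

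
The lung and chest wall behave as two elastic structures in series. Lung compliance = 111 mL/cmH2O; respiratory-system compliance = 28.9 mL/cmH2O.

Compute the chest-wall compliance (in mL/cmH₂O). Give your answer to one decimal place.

39.1

1/Ccw = 1/Crs − 1/CL.
1/Ccw = 1/28.9 − 1/111 = 0.02559.
Ccw = 39.078 mL/cmH2O.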